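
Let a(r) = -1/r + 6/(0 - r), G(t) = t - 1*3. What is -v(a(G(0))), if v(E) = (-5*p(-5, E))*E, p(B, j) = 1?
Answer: 35/3 ≈ 11.667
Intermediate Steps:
G(t) = -3 + t (G(t) = t - 3 = -3 + t)
a(r) = -7/r (a(r) = -1/r + 6/((-r)) = -1/r + 6*(-1/r) = -1/r - 6/r = -7/r)
v(E) = -5*E (v(E) = (-5*1)*E = -5*E)
-v(a(G(0))) = -(-5)*(-7/(-3 + 0)) = -(-5)*(-7/(-3)) = -(-5)*(-7*(-⅓)) = -(-5)*7/3 = -1*(-35/3) = 35/3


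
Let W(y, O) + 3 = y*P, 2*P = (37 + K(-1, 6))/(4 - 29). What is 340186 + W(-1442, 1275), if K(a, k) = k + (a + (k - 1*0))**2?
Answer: 8553603/25 ≈ 3.4214e+5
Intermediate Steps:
K(a, k) = k + (a + k)**2 (K(a, k) = k + (a + (k + 0))**2 = k + (a + k)**2)
P = -34/25 (P = ((37 + (6 + (-1 + 6)**2))/(4 - 29))/2 = ((37 + (6 + 5**2))/(-25))/2 = ((37 + (6 + 25))*(-1/25))/2 = ((37 + 31)*(-1/25))/2 = (68*(-1/25))/2 = (1/2)*(-68/25) = -34/25 ≈ -1.3600)
W(y, O) = -3 - 34*y/25 (W(y, O) = -3 + y*(-34/25) = -3 - 34*y/25)
340186 + W(-1442, 1275) = 340186 + (-3 - 34/25*(-1442)) = 340186 + (-3 + 49028/25) = 340186 + 48953/25 = 8553603/25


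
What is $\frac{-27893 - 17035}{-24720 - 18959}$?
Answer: $\frac{44928}{43679} \approx 1.0286$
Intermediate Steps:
$\frac{-27893 - 17035}{-24720 - 18959} = - \frac{44928}{-43679} = \left(-44928\right) \left(- \frac{1}{43679}\right) = \frac{44928}{43679}$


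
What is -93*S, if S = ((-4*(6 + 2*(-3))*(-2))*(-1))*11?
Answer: 0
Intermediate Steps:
S = 0 (S = ((-4*(6 - 6)*(-2))*(-1))*11 = ((-4*0*(-2))*(-1))*11 = ((0*(-2))*(-1))*11 = (0*(-1))*11 = 0*11 = 0)
-93*S = -93*0 = 0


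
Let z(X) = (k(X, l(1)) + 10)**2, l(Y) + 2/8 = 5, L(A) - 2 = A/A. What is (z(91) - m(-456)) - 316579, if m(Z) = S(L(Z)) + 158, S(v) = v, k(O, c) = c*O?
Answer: -1938479/16 ≈ -1.2116e+5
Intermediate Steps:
L(A) = 3 (L(A) = 2 + A/A = 2 + 1 = 3)
l(Y) = 19/4 (l(Y) = -1/4 + 5 = 19/4)
k(O, c) = O*c
m(Z) = 161 (m(Z) = 3 + 158 = 161)
z(X) = (10 + 19*X/4)**2 (z(X) = (X*(19/4) + 10)**2 = (19*X/4 + 10)**2 = (10 + 19*X/4)**2)
(z(91) - m(-456)) - 316579 = ((40 + 19*91)**2/16 - 1*161) - 316579 = ((40 + 1729)**2/16 - 161) - 316579 = ((1/16)*1769**2 - 161) - 316579 = ((1/16)*3129361 - 161) - 316579 = (3129361/16 - 161) - 316579 = 3126785/16 - 316579 = -1938479/16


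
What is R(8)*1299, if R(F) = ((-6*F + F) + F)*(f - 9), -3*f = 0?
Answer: 374112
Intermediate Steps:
f = 0 (f = -⅓*0 = 0)
R(F) = 36*F (R(F) = ((-6*F + F) + F)*(0 - 9) = (-5*F + F)*(-9) = -4*F*(-9) = 36*F)
R(8)*1299 = (36*8)*1299 = 288*1299 = 374112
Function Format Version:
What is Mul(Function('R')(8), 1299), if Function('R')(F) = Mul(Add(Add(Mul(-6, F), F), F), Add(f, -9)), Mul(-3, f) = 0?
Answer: 374112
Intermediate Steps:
f = 0 (f = Mul(Rational(-1, 3), 0) = 0)
Function('R')(F) = Mul(36, F) (Function('R')(F) = Mul(Add(Add(Mul(-6, F), F), F), Add(0, -9)) = Mul(Add(Mul(-5, F), F), -9) = Mul(Mul(-4, F), -9) = Mul(36, F))
Mul(Function('R')(8), 1299) = Mul(Mul(36, 8), 1299) = Mul(288, 1299) = 374112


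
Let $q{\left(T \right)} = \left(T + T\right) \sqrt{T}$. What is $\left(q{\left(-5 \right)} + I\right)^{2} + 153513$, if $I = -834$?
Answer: $848569 + 16680 i \sqrt{5} \approx 8.4857 \cdot 10^{5} + 37298.0 i$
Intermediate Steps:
$q{\left(T \right)} = 2 T^{\frac{3}{2}}$ ($q{\left(T \right)} = 2 T \sqrt{T} = 2 T^{\frac{3}{2}}$)
$\left(q{\left(-5 \right)} + I\right)^{2} + 153513 = \left(2 \left(-5\right)^{\frac{3}{2}} - 834\right)^{2} + 153513 = \left(2 \left(- 5 i \sqrt{5}\right) - 834\right)^{2} + 153513 = \left(- 10 i \sqrt{5} - 834\right)^{2} + 153513 = \left(-834 - 10 i \sqrt{5}\right)^{2} + 153513 = 153513 + \left(-834 - 10 i \sqrt{5}\right)^{2}$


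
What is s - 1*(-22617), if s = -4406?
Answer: 18211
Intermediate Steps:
s - 1*(-22617) = -4406 - 1*(-22617) = -4406 + 22617 = 18211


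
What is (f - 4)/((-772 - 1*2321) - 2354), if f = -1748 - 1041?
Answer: 2793/5447 ≈ 0.51276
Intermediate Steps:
f = -2789
(f - 4)/((-772 - 1*2321) - 2354) = (-2789 - 4)/((-772 - 1*2321) - 2354) = -2793/((-772 - 2321) - 2354) = -2793/(-3093 - 2354) = -2793/(-5447) = -2793*(-1/5447) = 2793/5447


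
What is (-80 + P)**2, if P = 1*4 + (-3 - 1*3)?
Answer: 6724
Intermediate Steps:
P = -2 (P = 4 + (-3 - 3) = 4 - 6 = -2)
(-80 + P)**2 = (-80 - 2)**2 = (-82)**2 = 6724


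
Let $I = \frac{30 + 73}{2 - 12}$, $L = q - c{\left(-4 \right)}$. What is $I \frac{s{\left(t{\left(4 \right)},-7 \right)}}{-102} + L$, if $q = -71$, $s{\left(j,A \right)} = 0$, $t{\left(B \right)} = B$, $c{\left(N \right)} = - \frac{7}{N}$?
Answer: $- \frac{291}{4} \approx -72.75$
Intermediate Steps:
$L = - \frac{291}{4}$ ($L = -71 - - \frac{7}{-4} = -71 - \left(-7\right) \left(- \frac{1}{4}\right) = -71 - \frac{7}{4} = - \frac{291}{4} \approx -72.75$)
$I = - \frac{103}{10}$ ($I = \frac{103}{-10} = 103 \left(- \frac{1}{10}\right) = - \frac{103}{10} \approx -10.3$)
$I \frac{s{\left(t{\left(4 \right)},-7 \right)}}{-102} + L = - \frac{103 \frac{0}{-102}}{10} - \frac{291}{4} = - \frac{103 \cdot 0 \left(- \frac{1}{102}\right)}{10} - \frac{291}{4} = \left(- \frac{103}{10}\right) 0 - \frac{291}{4} = 0 - \frac{291}{4} = - \frac{291}{4}$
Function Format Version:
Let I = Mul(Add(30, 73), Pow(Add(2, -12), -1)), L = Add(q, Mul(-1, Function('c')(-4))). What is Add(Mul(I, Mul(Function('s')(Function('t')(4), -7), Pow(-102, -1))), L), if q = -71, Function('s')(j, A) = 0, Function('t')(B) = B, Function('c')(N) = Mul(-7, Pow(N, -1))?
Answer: Rational(-291, 4) ≈ -72.750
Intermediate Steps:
L = Rational(-291, 4) (L = Add(-71, Mul(-1, Mul(-7, Pow(-4, -1)))) = Add(-71, Mul(-1, Mul(-7, Rational(-1, 4)))) = Add(-71, Mul(-1, Rational(7, 4))) = Add(-71, Rational(-7, 4)) = Rational(-291, 4) ≈ -72.750)
I = Rational(-103, 10) (I = Mul(103, Pow(-10, -1)) = Mul(103, Rational(-1, 10)) = Rational(-103, 10) ≈ -10.300)
Add(Mul(I, Mul(Function('s')(Function('t')(4), -7), Pow(-102, -1))), L) = Add(Mul(Rational(-103, 10), Mul(0, Pow(-102, -1))), Rational(-291, 4)) = Add(Mul(Rational(-103, 10), Mul(0, Rational(-1, 102))), Rational(-291, 4)) = Add(Mul(Rational(-103, 10), 0), Rational(-291, 4)) = Add(0, Rational(-291, 4)) = Rational(-291, 4)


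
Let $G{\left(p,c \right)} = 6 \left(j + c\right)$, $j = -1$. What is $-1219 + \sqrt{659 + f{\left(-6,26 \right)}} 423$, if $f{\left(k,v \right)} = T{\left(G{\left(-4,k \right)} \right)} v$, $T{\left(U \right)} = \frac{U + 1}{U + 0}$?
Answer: $-1219 + \frac{282 \sqrt{75453}}{7} \approx 9847.0$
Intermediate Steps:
$G{\left(p,c \right)} = -6 + 6 c$ ($G{\left(p,c \right)} = 6 \left(-1 + c\right) = -6 + 6 c$)
$T{\left(U \right)} = \frac{1 + U}{U}$
$f{\left(k,v \right)} = \frac{v \left(-5 + 6 k\right)}{-6 + 6 k}$ ($f{\left(k,v \right)} = \frac{1 + \left(-6 + 6 k\right)}{-6 + 6 k} v = \frac{-5 + 6 k}{-6 + 6 k} v = \frac{v \left(-5 + 6 k\right)}{-6 + 6 k}$)
$-1219 + \sqrt{659 + f{\left(-6,26 \right)}} 423 = -1219 + \sqrt{659 + \frac{1}{6} \cdot 26 \frac{1}{-1 - 6} \left(-5 + 6 \left(-6\right)\right)} 423 = -1219 + \sqrt{659 + \frac{1}{6} \cdot 26 \frac{1}{-7} \left(-5 - 36\right)} 423 = -1219 + \sqrt{659 + \frac{1}{6} \cdot 26 \left(- \frac{1}{7}\right) \left(-41\right)} 423 = -1219 + \sqrt{659 + \frac{533}{21}} \cdot 423 = -1219 + \sqrt{\frac{14372}{21}} \cdot 423 = -1219 + \frac{2 \sqrt{75453}}{21} \cdot 423 = -1219 + \frac{282 \sqrt{75453}}{7}$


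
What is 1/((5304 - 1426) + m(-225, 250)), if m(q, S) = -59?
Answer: 1/3819 ≈ 0.00026185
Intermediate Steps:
1/((5304 - 1426) + m(-225, 250)) = 1/((5304 - 1426) - 59) = 1/(3878 - 59) = 1/3819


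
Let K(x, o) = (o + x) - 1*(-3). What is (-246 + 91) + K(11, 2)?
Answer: -139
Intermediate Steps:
K(x, o) = 3 + o + x (K(x, o) = (o + x) + 3 = 3 + o + x)
(-246 + 91) + K(11, 2) = (-246 + 91) + (3 + 2 + 11) = -155 + 16 = -139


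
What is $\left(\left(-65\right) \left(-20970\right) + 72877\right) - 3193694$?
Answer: $-1757767$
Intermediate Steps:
$\left(\left(-65\right) \left(-20970\right) + 72877\right) - 3193694 = \left(1363050 + 72877\right) - 3193694 = 1435927 - 3193694 = -1757767$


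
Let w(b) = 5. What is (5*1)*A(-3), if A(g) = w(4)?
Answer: 25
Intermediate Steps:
A(g) = 5
(5*1)*A(-3) = (5*1)*5 = 5*5 = 25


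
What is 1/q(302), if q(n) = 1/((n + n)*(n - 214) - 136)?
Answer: 53016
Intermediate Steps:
q(n) = 1/(-136 + 2*n*(-214 + n)) (q(n) = 1/((2*n)*(-214 + n) - 136) = 1/(2*n*(-214 + n) - 136) = 1/(-136 + 2*n*(-214 + n)))
1/q(302) = 1/(1/(2*(-68 + 302² - 214*302))) = 1/(1/(2*(-68 + 91204 - 64628))) = 1/((½)/26508) = 1/((½)*(1/26508)) = 1/(1/53016) = 53016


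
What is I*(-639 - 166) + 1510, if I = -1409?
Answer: 1135755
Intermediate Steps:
I*(-639 - 166) + 1510 = -1409*(-639 - 166) + 1510 = -1409*(-805) + 1510 = 1134245 + 1510 = 1135755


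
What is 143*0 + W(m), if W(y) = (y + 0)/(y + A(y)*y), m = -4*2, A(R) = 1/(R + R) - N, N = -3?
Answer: 16/63 ≈ 0.25397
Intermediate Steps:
A(R) = 3 + 1/(2*R) (A(R) = 1/(R + R) - 1*(-3) = 1/(2*R) + 3 = 3 + 1/(2*R))
m = -8
W(y) = y/(y + y*(3 + 1/(2*y))) (W(y) = (y + 0)/(y + (3 + 1/(2*y))*y) = y/(y + y*(3 + 1/(2*y))))
143*0 + W(m) = 143*0 + 2*(-8)/(1 + 8*(-8)) = 0 + 2*(-8)/(1 - 64) = 0 + 2*(-8)/(-63) = 0 + 2*(-8)*(-1/63) = 0 + 16/63 = 16/63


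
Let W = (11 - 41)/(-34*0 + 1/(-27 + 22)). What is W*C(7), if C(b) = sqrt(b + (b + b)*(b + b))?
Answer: 150*sqrt(203) ≈ 2137.2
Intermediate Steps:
W = 150 (W = -30/(0 + 1/(-5)) = -30/(0 - 1/5) = -30/(-1/5) = -30*(-5) = 150)
C(b) = sqrt(b + 4*b**2) (C(b) = sqrt(b + (2*b)*(2*b)) = sqrt(b + 4*b**2))
W*C(7) = 150*sqrt(7*(1 + 4*7)) = 150*sqrt(7*(1 + 28)) = 150*sqrt(7*29) = 150*sqrt(203)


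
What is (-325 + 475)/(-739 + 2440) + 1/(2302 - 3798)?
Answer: 74233/848232 ≈ 0.087515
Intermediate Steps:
(-325 + 475)/(-739 + 2440) + 1/(2302 - 3798) = 150/1701 + 1/(-1496) = 150*(1/1701) - 1/1496 = 50/567 - 1/1496 = 74233/848232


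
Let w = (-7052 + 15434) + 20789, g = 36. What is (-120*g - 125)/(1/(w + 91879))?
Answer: -538067250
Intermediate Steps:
w = 29171 (w = 8382 + 20789 = 29171)
(-120*g - 125)/(1/(w + 91879)) = (-120*36 - 125)/(1/(29171 + 91879)) = (-4320 - 125)/(1/121050) = -4445/1/121050 = -4445*121050 = -538067250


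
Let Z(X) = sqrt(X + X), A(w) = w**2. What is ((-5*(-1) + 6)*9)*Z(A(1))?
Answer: 99*sqrt(2) ≈ 140.01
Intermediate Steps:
Z(X) = sqrt(2)*sqrt(X) (Z(X) = sqrt(2*X) = sqrt(2)*sqrt(X))
((-5*(-1) + 6)*9)*Z(A(1)) = ((-5*(-1) + 6)*9)*(sqrt(2)*sqrt(1**2)) = ((5 + 6)*9)*(sqrt(2)*sqrt(1)) = (11*9)*(sqrt(2)*1) = 99*sqrt(2)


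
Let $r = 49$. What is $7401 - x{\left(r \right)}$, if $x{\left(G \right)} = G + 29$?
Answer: $7323$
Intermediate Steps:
$x{\left(G \right)} = 29 + G$
$7401 - x{\left(r \right)} = 7401 - \left(29 + 49\right) = 7401 - 78 = 7323$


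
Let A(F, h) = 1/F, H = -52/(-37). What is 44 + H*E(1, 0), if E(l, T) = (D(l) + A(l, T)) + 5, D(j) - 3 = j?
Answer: 2148/37 ≈ 58.054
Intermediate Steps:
D(j) = 3 + j
H = 52/37 (H = -52*(-1/37) = 52/37 ≈ 1.4054)
E(l, T) = 8 + l + 1/l (E(l, T) = ((3 + l) + 1/l) + 5 = (3 + l + 1/l) + 5 = 8 + l + 1/l)
44 + H*E(1, 0) = 44 + 52*(8 + 1 + 1/1)/37 = 44 + 52*(8 + 1 + 1)/37 = 44 + (52/37)*10 = 44 + 520/37 = 2148/37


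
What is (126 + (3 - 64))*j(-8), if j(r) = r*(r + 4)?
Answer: 2080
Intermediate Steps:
j(r) = r*(4 + r)
(126 + (3 - 64))*j(-8) = (126 + (3 - 64))*(-8*(4 - 8)) = (126 - 61)*(-8*(-4)) = 65*32 = 2080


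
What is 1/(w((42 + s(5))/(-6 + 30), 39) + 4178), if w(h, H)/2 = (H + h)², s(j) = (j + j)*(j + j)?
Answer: 72/591337 ≈ 0.00012176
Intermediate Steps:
s(j) = 4*j² (s(j) = (2*j)*(2*j) = 4*j²)
w(h, H) = 2*(H + h)²
1/(w((42 + s(5))/(-6 + 30), 39) + 4178) = 1/(2*(39 + (42 + 4*5²)/(-6 + 30))² + 4178) = 1/(2*(39 + (42 + 4*25)/24)² + 4178) = 1/(2*(39 + (42 + 100)*(1/24))² + 4178) = 1/(2*(39 + 142*(1/24))² + 4178) = 1/(2*(39 + 71/12)² + 4178) = 1/(2*(539/12)² + 4178) = 1/(2*(290521/144) + 4178) = 1/(290521/72 + 4178) = 1/(591337/72) = 72/591337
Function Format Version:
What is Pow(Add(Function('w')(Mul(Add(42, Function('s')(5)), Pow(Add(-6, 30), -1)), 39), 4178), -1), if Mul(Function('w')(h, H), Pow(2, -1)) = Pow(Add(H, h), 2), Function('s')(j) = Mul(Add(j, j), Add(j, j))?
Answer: Rational(72, 591337) ≈ 0.00012176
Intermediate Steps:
Function('s')(j) = Mul(4, Pow(j, 2)) (Function('s')(j) = Mul(Mul(2, j), Mul(2, j)) = Mul(4, Pow(j, 2)))
Function('w')(h, H) = Mul(2, Pow(Add(H, h), 2))
Pow(Add(Function('w')(Mul(Add(42, Function('s')(5)), Pow(Add(-6, 30), -1)), 39), 4178), -1) = Pow(Add(Mul(2, Pow(Add(39, Mul(Add(42, Mul(4, Pow(5, 2))), Pow(Add(-6, 30), -1))), 2)), 4178), -1) = Pow(Add(Mul(2, Pow(Add(39, Mul(Add(42, Mul(4, 25)), Pow(24, -1))), 2)), 4178), -1) = Pow(Add(Mul(2, Pow(Add(39, Mul(Add(42, 100), Rational(1, 24))), 2)), 4178), -1) = Pow(Add(Mul(2, Pow(Add(39, Mul(142, Rational(1, 24))), 2)), 4178), -1) = Pow(Add(Mul(2, Pow(Add(39, Rational(71, 12)), 2)), 4178), -1) = Pow(Add(Mul(2, Pow(Rational(539, 12), 2)), 4178), -1) = Pow(Add(Mul(2, Rational(290521, 144)), 4178), -1) = Pow(Add(Rational(290521, 72), 4178), -1) = Pow(Rational(591337, 72), -1) = Rational(72, 591337)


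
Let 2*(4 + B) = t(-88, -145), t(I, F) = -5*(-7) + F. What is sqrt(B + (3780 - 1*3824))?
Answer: I*sqrt(103) ≈ 10.149*I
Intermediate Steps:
t(I, F) = 35 + F
B = -59 (B = -4 + (35 - 145)/2 = -4 + (1/2)*(-110) = -4 - 55 = -59)
sqrt(B + (3780 - 1*3824)) = sqrt(-59 + (3780 - 1*3824)) = sqrt(-59 + (3780 - 3824)) = sqrt(-59 - 44) = sqrt(-103) = I*sqrt(103)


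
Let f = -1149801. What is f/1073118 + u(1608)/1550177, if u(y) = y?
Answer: -593556497011/554507613962 ≈ -1.0704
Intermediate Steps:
f/1073118 + u(1608)/1550177 = -1149801/1073118 + 1608/1550177 = -1149801*1/1073118 + 1608*(1/1550177) = -383267/357706 + 1608/1550177 = -593556497011/554507613962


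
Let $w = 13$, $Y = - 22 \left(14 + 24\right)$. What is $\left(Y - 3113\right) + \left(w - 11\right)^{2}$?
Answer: $-3945$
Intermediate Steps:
$Y = -836$ ($Y = \left(-22\right) 38 = -836$)
$\left(Y - 3113\right) + \left(w - 11\right)^{2} = \left(-836 - 3113\right) + \left(13 - 11\right)^{2} = -3949 + 2^{2} = -3949 + 4 = -3945$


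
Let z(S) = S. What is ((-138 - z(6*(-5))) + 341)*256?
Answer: 59648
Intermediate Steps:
((-138 - z(6*(-5))) + 341)*256 = ((-138 - 6*(-5)) + 341)*256 = ((-138 - 1*(-30)) + 341)*256 = ((-138 + 30) + 341)*256 = (-108 + 341)*256 = 233*256 = 59648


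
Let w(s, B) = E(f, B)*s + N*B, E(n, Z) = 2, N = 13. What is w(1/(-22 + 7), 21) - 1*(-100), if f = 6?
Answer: 5593/15 ≈ 372.87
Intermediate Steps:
w(s, B) = 2*s + 13*B
w(1/(-22 + 7), 21) - 1*(-100) = (2/(-22 + 7) + 13*21) - 1*(-100) = (2/(-15) + 273) + 100 = (2*(-1/15) + 273) + 100 = (-2/15 + 273) + 100 = 4093/15 + 100 = 5593/15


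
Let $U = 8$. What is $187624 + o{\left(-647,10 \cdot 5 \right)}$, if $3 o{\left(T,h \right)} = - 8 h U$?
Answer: $\frac{559672}{3} \approx 1.8656 \cdot 10^{5}$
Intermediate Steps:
$o{\left(T,h \right)} = - \frac{64 h}{3}$ ($o{\left(T,h \right)} = \frac{- 8 h 8}{3} = \frac{\left(-64\right) h}{3} = - \frac{64 h}{3}$)
$187624 + o{\left(-647,10 \cdot 5 \right)} = 187624 - \frac{64 \cdot 10 \cdot 5}{3} = 187624 - \frac{3200}{3} = \frac{559672}{3}$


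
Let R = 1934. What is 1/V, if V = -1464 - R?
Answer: -1/3398 ≈ -0.00029429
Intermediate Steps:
V = -3398 (V = -1464 - 1*1934 = -1464 - 1934 = -3398)
1/V = 1/(-3398) = -1/3398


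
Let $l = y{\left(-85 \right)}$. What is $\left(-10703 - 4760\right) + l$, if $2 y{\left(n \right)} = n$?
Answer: $- \frac{31011}{2} \approx -15506.0$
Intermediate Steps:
$y{\left(n \right)} = \frac{n}{2}$
$l = - \frac{85}{2}$ ($l = \frac{1}{2} \left(-85\right) = - \frac{85}{2} \approx -42.5$)
$\left(-10703 - 4760\right) + l = \left(-10703 - 4760\right) - \frac{85}{2} = -15463 - \frac{85}{2} = - \frac{31011}{2}$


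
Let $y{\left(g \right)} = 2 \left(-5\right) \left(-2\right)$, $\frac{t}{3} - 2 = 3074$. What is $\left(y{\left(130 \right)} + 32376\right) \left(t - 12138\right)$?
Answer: $-94272360$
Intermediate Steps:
$t = 9228$ ($t = 6 + 3 \cdot 3074 = 6 + 9222 = 9228$)
$y{\left(g \right)} = 20$ ($y{\left(g \right)} = \left(-10\right) \left(-2\right) = 20$)
$\left(y{\left(130 \right)} + 32376\right) \left(t - 12138\right) = \left(20 + 32376\right) \left(9228 - 12138\right) = 32396 \left(-2910\right) = -94272360$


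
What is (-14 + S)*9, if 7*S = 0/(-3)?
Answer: -126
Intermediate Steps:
S = 0 (S = (0/(-3))/7 = (0*(-⅓))/7 = (⅐)*0 = 0)
(-14 + S)*9 = (-14 + 0)*9 = -14*9 = -126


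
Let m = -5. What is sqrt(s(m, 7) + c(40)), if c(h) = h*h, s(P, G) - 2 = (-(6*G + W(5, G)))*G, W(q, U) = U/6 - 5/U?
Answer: sqrt(46974)/6 ≈ 36.122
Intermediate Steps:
W(q, U) = -5/U + U/6 (W(q, U) = U*(1/6) - 5/U = U/6 - 5/U = -5/U + U/6)
s(P, G) = 2 + G*(5/G - 37*G/6) (s(P, G) = 2 + (-(6*G + (-5/G + G/6)))*G = 2 + (-(-5/G + 37*G/6))*G = 2 + (5/G - 37*G/6)*G = 2 + G*(5/G - 37*G/6))
c(h) = h**2
sqrt(s(m, 7) + c(40)) = sqrt((7 - 37/6*7**2) + 40**2) = sqrt((7 - 37/6*49) + 1600) = sqrt((7 - 1813/6) + 1600) = sqrt(-1771/6 + 1600) = sqrt(7829/6) = sqrt(46974)/6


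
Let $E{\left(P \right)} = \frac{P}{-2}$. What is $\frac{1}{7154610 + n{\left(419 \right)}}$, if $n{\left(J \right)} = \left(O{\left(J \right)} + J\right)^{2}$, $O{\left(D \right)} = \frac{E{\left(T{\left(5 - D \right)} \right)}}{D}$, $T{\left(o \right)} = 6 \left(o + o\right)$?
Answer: $\frac{175561}{1287770508235} \approx 1.3633 \cdot 10^{-7}$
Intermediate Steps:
$T{\left(o \right)} = 12 o$ ($T{\left(o \right)} = 6 \cdot 2 o = 12 o$)
$E{\left(P \right)} = - \frac{P}{2}$ ($E{\left(P \right)} = P \left(- \frac{1}{2}\right) = - \frac{P}{2}$)
$O{\left(D \right)} = \frac{-30 + 6 D}{D}$ ($O{\left(D \right)} = \frac{\left(- \frac{1}{2}\right) 12 \left(5 - D\right)}{D} = \frac{\left(- \frac{1}{2}\right) \left(60 - 12 D\right)}{D} = \frac{-30 + 6 D}{D}$)
$n{\left(J \right)} = \left(6 + J - \frac{30}{J}\right)^{2}$ ($n{\left(J \right)} = \left(\left(6 - \frac{30}{J}\right) + J\right)^{2} = \left(6 + J - \frac{30}{J}\right)^{2}$)
$\frac{1}{7154610 + n{\left(419 \right)}} = \frac{1}{7154610 + \frac{\left(-30 + 419^{2} + 6 \cdot 419\right)^{2}}{175561}} = \frac{1}{7154610 + \frac{\left(-30 + 175561 + 2514\right)^{2}}{175561}} = \frac{1}{7154610 + \frac{178045^{2}}{175561}} = \frac{1}{7154610 + \frac{1}{175561} \cdot 31700022025} = \frac{1}{7154610 + \frac{31700022025}{175561}} = \frac{1}{\frac{1287770508235}{175561}} = \frac{175561}{1287770508235}$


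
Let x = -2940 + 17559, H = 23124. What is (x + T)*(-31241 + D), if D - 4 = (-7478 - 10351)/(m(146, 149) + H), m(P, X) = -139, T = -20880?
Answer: 4495399715514/22985 ≈ 1.9558e+8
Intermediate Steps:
x = 14619
D = 74111/22985 (D = 4 + (-7478 - 10351)/(-139 + 23124) = 4 - 17829/22985 = 74111/22985 ≈ 3.2243)
(x + T)*(-31241 + D) = (14619 - 20880)*(-31241 + 74111/22985) = -6261*(-718000274/22985) = 4495399715514/22985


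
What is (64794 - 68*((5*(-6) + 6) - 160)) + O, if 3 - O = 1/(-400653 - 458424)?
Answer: 66414383794/859077 ≈ 77309.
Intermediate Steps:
O = 2577232/859077 (O = 3 - 1/(-400653 - 458424) = 3 - 1/(-859077) = 3 - 1*(-1/859077) = 3 + 1/859077 = 2577232/859077 ≈ 3.0000)
(64794 - 68*((5*(-6) + 6) - 160)) + O = (64794 - 68*((5*(-6) + 6) - 160)) + 2577232/859077 = (64794 - 68*((-30 + 6) - 160)) + 2577232/859077 = (64794 - 68*(-24 - 160)) + 2577232/859077 = (64794 - 68*(-184)) + 2577232/859077 = (64794 - 1*(-12512)) + 2577232/859077 = (64794 + 12512) + 2577232/859077 = 77306 + 2577232/859077 = 66414383794/859077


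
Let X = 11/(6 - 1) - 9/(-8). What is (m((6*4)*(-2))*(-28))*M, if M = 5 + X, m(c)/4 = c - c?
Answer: 0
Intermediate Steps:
X = 133/40 (X = 11/5 - 9*(-⅛) = 11*(⅕) + 9/8 = 11/5 + 9/8 = 133/40 ≈ 3.3250)
m(c) = 0 (m(c) = 4*(c - c) = 4*0 = 0)
M = 333/40 (M = 5 + 133/40 = 333/40 ≈ 8.3250)
(m((6*4)*(-2))*(-28))*M = (0*(-28))*(333/40) = 0*(333/40) = 0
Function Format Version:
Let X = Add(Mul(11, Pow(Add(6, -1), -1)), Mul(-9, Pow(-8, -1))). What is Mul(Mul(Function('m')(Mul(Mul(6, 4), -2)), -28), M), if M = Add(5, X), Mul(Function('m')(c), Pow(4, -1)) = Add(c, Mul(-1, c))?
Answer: 0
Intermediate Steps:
X = Rational(133, 40) (X = Add(Mul(11, Pow(5, -1)), Mul(-9, Rational(-1, 8))) = Add(Mul(11, Rational(1, 5)), Rational(9, 8)) = Add(Rational(11, 5), Rational(9, 8)) = Rational(133, 40) ≈ 3.3250)
Function('m')(c) = 0 (Function('m')(c) = Mul(4, Add(c, Mul(-1, c))) = Mul(4, 0) = 0)
M = Rational(333, 40) (M = Add(5, Rational(133, 40)) = Rational(333, 40) ≈ 8.3250)
Mul(Mul(Function('m')(Mul(Mul(6, 4), -2)), -28), M) = Mul(Mul(0, -28), Rational(333, 40)) = Mul(0, Rational(333, 40)) = 0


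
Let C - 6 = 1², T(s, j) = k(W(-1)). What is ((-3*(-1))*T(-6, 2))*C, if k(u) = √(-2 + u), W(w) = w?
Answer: 21*I*√3 ≈ 36.373*I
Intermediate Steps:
T(s, j) = I*√3 (T(s, j) = √(-2 - 1) = √(-3) = I*√3)
C = 7 (C = 6 + 1² = 6 + 1 = 7)
((-3*(-1))*T(-6, 2))*C = ((-3*(-1))*(I*√3))*7 = (3*(I*√3))*7 = (3*I*√3)*7 = 21*I*√3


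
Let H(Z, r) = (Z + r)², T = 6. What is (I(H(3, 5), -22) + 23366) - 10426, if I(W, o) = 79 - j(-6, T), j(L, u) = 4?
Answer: 13015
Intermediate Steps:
I(W, o) = 75 (I(W, o) = 79 - 1*4 = 79 - 4 = 75)
(I(H(3, 5), -22) + 23366) - 10426 = (75 + 23366) - 10426 = 23441 - 10426 = 13015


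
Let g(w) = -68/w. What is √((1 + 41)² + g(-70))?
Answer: √2162090/35 ≈ 42.012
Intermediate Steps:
√((1 + 41)² + g(-70)) = √((1 + 41)² - 68/(-70)) = √(42² - 68*(-1/70)) = √(1764 + 34/35) = √(61774/35) = √2162090/35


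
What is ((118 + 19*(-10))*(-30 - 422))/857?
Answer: 32544/857 ≈ 37.974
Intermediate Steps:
((118 + 19*(-10))*(-30 - 422))/857 = ((118 - 190)*(-452))*(1/857) = -72*(-452)*(1/857) = 32544*(1/857) = 32544/857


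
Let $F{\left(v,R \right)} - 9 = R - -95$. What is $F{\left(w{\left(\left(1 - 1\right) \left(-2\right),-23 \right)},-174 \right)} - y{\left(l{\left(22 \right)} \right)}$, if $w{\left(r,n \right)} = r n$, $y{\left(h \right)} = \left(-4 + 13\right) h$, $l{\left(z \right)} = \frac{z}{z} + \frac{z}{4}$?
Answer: $- \frac{257}{2} \approx -128.5$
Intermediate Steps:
$l{\left(z \right)} = 1 + \frac{z}{4}$ ($l{\left(z \right)} = 1 + z \frac{1}{4} = 1 + \frac{z}{4}$)
$y{\left(h \right)} = 9 h$
$w{\left(r,n \right)} = n r$
$F{\left(v,R \right)} = 104 + R$ ($F{\left(v,R \right)} = 9 + \left(R - -95\right) = 9 + \left(R + 95\right) = 9 + \left(95 + R\right) = 104 + R$)
$F{\left(w{\left(\left(1 - 1\right) \left(-2\right),-23 \right)},-174 \right)} - y{\left(l{\left(22 \right)} \right)} = \left(104 - 174\right) - 9 \left(1 + \frac{1}{4} \cdot 22\right) = -70 - 9 \left(1 + \frac{11}{2}\right) = -70 - 9 \cdot \frac{13}{2} = -70 - \frac{117}{2} = - \frac{257}{2}$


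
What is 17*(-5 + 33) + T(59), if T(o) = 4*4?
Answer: 492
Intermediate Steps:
T(o) = 16
17*(-5 + 33) + T(59) = 17*(-5 + 33) + 16 = 17*28 + 16 = 476 + 16 = 492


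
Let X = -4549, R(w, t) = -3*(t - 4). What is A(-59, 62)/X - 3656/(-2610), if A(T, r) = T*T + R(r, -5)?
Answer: 3737632/5936445 ≈ 0.62961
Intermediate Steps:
R(w, t) = 12 - 3*t (R(w, t) = -3*(-4 + t) = 12 - 3*t)
A(T, r) = 27 + T² (A(T, r) = T*T + (12 - 3*(-5)) = T² + (12 + 15) = T² + 27 = 27 + T²)
A(-59, 62)/X - 3656/(-2610) = (27 + (-59)²)/(-4549) - 3656/(-2610) = (27 + 3481)*(-1/4549) - 3656*(-1/2610) = 3508*(-1/4549) + 1828/1305 = -3508/4549 + 1828/1305 = 3737632/5936445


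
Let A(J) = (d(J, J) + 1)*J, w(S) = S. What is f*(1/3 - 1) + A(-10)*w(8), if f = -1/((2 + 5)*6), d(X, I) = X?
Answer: 45361/63 ≈ 720.02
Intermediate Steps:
A(J) = J*(1 + J) (A(J) = (J + 1)*J = (1 + J)*J = J*(1 + J))
f = -1/42 (f = -1/(7*6) = -1/42 ≈ -0.023810)
f*(1/3 - 1) + A(-10)*w(8) = -(1/3 - 1)/42 - 10*(1 - 10)*8 = -(1/3 - 1)/42 - 10*(-9)*8 = -1/42*(-2/3) + 90*8 = 1/63 + 720 = 45361/63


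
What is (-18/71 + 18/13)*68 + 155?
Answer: 214057/923 ≈ 231.91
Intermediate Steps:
(-18/71 + 18/13)*68 + 155 = (1044/923)*68 + 155 = 70992/923 + 155 = 214057/923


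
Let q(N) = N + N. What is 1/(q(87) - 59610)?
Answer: -1/59436 ≈ -1.6825e-5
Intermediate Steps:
q(N) = 2*N
1/(q(87) - 59610) = 1/(2*87 - 59610) = 1/(174 - 59610) = 1/(-59436) = -1/59436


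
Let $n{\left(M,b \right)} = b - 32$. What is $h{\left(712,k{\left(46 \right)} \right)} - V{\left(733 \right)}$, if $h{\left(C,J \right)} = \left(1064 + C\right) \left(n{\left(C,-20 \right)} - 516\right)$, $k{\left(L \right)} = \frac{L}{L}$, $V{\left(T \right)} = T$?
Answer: $-1009501$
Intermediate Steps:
$k{\left(L \right)} = 1$
$n{\left(M,b \right)} = -32 + b$
$h{\left(C,J \right)} = -604352 - 568 C$ ($h{\left(C,J \right)} = \left(1064 + C\right) \left(\left(-32 - 20\right) - 516\right) = \left(1064 + C\right) \left(-52 - 516\right) = \left(1064 + C\right) \left(-568\right) = -604352 - 568 C$)
$h{\left(712,k{\left(46 \right)} \right)} - V{\left(733 \right)} = \left(-604352 - 404416\right) - 733 = -1008768 - 733 = -1009501$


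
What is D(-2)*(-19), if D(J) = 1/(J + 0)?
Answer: 19/2 ≈ 9.5000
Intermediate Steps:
D(J) = 1/J
D(-2)*(-19) = -19/(-2) = -1/2*(-19) = 19/2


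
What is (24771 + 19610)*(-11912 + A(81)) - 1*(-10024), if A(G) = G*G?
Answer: -237472707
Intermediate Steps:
A(G) = G**2
(24771 + 19610)*(-11912 + A(81)) - 1*(-10024) = (24771 + 19610)*(-11912 + 81**2) - 1*(-10024) = 44381*(-11912 + 6561) + 10024 = 44381*(-5351) + 10024 = -237482731 + 10024 = -237472707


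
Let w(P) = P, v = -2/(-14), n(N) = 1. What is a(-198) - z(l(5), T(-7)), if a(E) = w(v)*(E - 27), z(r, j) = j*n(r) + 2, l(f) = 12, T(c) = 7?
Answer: -288/7 ≈ -41.143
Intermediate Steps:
z(r, j) = 2 + j (z(r, j) = j*1 + 2 = j + 2 = 2 + j)
v = ⅐ (v = -2*(-1/14) = ⅐ ≈ 0.14286)
a(E) = -27/7 + E/7 (a(E) = (E - 27)/7 = (-27 + E)/7 = -27/7 + E/7)
a(-198) - z(l(5), T(-7)) = (-27/7 + (⅐)*(-198)) - (2 + 7) = (-27/7 - 198/7) - 1*9 = -225/7 - 9 = -288/7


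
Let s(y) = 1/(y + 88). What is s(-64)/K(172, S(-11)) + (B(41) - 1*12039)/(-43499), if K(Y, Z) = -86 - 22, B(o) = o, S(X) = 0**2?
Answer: 31055317/112749408 ≈ 0.27544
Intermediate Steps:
S(X) = 0
K(Y, Z) = -108
s(y) = 1/(88 + y)
s(-64)/K(172, S(-11)) + (B(41) - 1*12039)/(-43499) = 1/((88 - 64)*(-108)) + (41 - 1*12039)/(-43499) = -1/108/24 + (41 - 12039)*(-1/43499) = (1/24)*(-1/108) - 11998*(-1/43499) = -1/2592 + 11998/43499 = 31055317/112749408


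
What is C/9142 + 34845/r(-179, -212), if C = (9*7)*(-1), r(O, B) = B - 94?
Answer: -3792527/33303 ≈ -113.88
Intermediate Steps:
r(O, B) = -94 + B
C = -63 (C = 63*(-1) = -63)
C/9142 + 34845/r(-179, -212) = -63/9142 + 34845/(-94 - 212) = -63*1/9142 + 34845/(-306) = -9/1306 + 34845*(-1/306) = -9/1306 - 11615/102 = -3792527/33303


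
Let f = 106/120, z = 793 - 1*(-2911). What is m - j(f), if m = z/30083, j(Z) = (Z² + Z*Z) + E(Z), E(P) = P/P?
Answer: -131985347/54149400 ≈ -2.4374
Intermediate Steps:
E(P) = 1
z = 3704 (z = 793 + 2911 = 3704)
f = 53/60 (f = 106*(1/120) = 53/60 ≈ 0.88333)
j(Z) = 1 + 2*Z² (j(Z) = (Z² + Z*Z) + 1 = (Z² + Z²) + 1 = 2*Z² + 1 = 1 + 2*Z²)
m = 3704/30083 ≈ 0.12313
m - j(f) = 3704/30083 - (1 + 2*(53/60)²) = 3704/30083 - (1 + 2*(2809/3600)) = 3704/30083 - (1 + 2809/1800) = 3704/30083 - 1*4609/1800 = 3704/30083 - 4609/1800 = -131985347/54149400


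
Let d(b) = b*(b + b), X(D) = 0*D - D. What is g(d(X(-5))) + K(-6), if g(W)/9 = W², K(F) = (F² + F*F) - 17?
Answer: 22555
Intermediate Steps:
X(D) = -D (X(D) = 0 - D = -D)
d(b) = 2*b² (d(b) = b*(2*b) = 2*b²)
K(F) = -17 + 2*F² (K(F) = (F² + F²) - 17 = 2*F² - 17 = -17 + 2*F²)
g(W) = 9*W²
g(d(X(-5))) + K(-6) = 9*(2*(-1*(-5))²)² + (-17 + 2*(-6)²) = 9*(2*5²)² + (-17 + 2*36) = 9*(2*25)² + (-17 + 72) = 9*50² + 55 = 9*2500 + 55 = 22500 + 55 = 22555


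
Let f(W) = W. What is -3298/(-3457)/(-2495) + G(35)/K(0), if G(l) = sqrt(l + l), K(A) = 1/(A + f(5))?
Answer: -3298/8625215 + 5*sqrt(70) ≈ 41.833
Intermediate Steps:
K(A) = 1/(5 + A) (K(A) = 1/(A + 5) = 1/(5 + A))
G(l) = sqrt(2)*sqrt(l) (G(l) = sqrt(2*l) = sqrt(2)*sqrt(l))
-3298/(-3457)/(-2495) + G(35)/K(0) = -3298/(-3457)/(-2495) + (sqrt(2)*sqrt(35))/(1/(5 + 0)) = -3298*(-1/3457)*(-1/2495) + sqrt(70)/(1/5) = (3298/3457)*(-1/2495) + sqrt(70)/(1/5) = -3298/8625215 + sqrt(70)*5 = -3298/8625215 + 5*sqrt(70)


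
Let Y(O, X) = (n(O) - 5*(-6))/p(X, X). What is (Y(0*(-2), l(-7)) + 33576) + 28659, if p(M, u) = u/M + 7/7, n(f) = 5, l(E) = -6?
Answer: 124505/2 ≈ 62253.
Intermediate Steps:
p(M, u) = 1 + u/M (p(M, u) = u/M + 7*(1/7) = u/M + 1 = 1 + u/M)
Y(O, X) = 35/2 (Y(O, X) = (5 - 5*(-6))/(((X + X)/X)) = (5 + 30)/(((2*X)/X)) = 35/2)
(Y(0*(-2), l(-7)) + 33576) + 28659 = (35/2 + 33576) + 28659 = 67187/2 + 28659 = 124505/2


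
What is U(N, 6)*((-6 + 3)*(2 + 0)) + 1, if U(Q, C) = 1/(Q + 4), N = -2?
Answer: -2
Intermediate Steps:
U(Q, C) = 1/(4 + Q)
U(N, 6)*((-6 + 3)*(2 + 0)) + 1 = ((-6 + 3)*(2 + 0))/(4 - 2) + 1 = (-3*2)/2 + 1 = (1/2)*(-6) + 1 = -3 + 1 = -2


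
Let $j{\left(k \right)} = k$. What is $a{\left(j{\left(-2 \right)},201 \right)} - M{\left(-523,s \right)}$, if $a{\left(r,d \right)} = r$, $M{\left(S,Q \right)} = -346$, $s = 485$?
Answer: $344$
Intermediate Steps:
$a{\left(j{\left(-2 \right)},201 \right)} - M{\left(-523,s \right)} = -2 - -346 = -2 + 346 = 344$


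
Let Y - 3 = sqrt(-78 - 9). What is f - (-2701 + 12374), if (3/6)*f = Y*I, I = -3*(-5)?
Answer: -9583 + 30*I*sqrt(87) ≈ -9583.0 + 279.82*I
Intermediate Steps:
I = 15
Y = 3 + I*sqrt(87) (Y = 3 + sqrt(-78 - 9) = 3 + sqrt(-87) = 3 + I*sqrt(87) ≈ 3.0 + 9.3274*I)
f = 90 + 30*I*sqrt(87) (f = 2*((3 + I*sqrt(87))*15) = 2*(45 + 15*I*sqrt(87)) = 90 + 30*I*sqrt(87) ≈ 90.0 + 279.82*I)
f - (-2701 + 12374) = (90 + 30*I*sqrt(87)) - (-2701 + 12374) = (90 + 30*I*sqrt(87)) - 1*9673 = (90 + 30*I*sqrt(87)) - 9673 = -9583 + 30*I*sqrt(87)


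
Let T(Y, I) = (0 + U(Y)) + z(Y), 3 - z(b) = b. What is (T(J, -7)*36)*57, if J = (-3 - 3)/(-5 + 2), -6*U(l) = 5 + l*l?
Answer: -1026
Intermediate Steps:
U(l) = -5/6 - l**2/6 (U(l) = -(5 + l*l)/6 = -(5 + l**2)/6 = -5/6 - l**2/6)
z(b) = 3 - b
J = 2 (J = -6/(-3) = -6*(-1/3) = 2)
T(Y, I) = 13/6 - Y - Y**2/6 (T(Y, I) = (0 + (-5/6 - Y**2/6)) + (3 - Y) = (-5/6 - Y**2/6) + (3 - Y) = 13/6 - Y - Y**2/6)
(T(J, -7)*36)*57 = ((13/6 - 1*2 - 1/6*2**2)*36)*57 = ((13/6 - 2 - 1/6*4)*36)*57 = ((13/6 - 2 - 2/3)*36)*57 = -1/2*36*57 = -18*57 = -1026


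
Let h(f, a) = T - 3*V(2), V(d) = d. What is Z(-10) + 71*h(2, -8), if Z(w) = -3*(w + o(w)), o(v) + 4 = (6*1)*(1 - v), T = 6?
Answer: -156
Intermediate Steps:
o(v) = 2 - 6*v (o(v) = -4 + (6*1)*(1 - v) = -4 + 6*(1 - v) = -4 + (6 - 6*v) = 2 - 6*v)
h(f, a) = 0 (h(f, a) = 6 - 3*2 = 6 - 1*6 = 6 - 6 = 0)
Z(w) = -6 + 15*w (Z(w) = -3*(w + (2 - 6*w)) = -3*(2 - 5*w) = -6 + 15*w)
Z(-10) + 71*h(2, -8) = (-6 + 15*(-10)) + 71*0 = (-6 - 150) + 0 = -156 + 0 = -156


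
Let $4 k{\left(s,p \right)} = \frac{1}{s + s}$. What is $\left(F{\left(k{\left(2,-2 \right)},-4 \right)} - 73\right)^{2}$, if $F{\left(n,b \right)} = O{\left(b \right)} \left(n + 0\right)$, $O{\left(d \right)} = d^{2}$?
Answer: $5184$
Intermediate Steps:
$k{\left(s,p \right)} = \frac{1}{8 s}$ ($k{\left(s,p \right)} = \frac{1}{4 \left(s + s\right)} = \frac{1}{4 \cdot 2 s} = \frac{\frac{1}{2} \frac{1}{s}}{4} = \frac{1}{8 s}$)
$F{\left(n,b \right)} = n b^{2}$ ($F{\left(n,b \right)} = b^{2} \left(n + 0\right) = b^{2} n = n b^{2}$)
$\left(F{\left(k{\left(2,-2 \right)},-4 \right)} - 73\right)^{2} = \left(\frac{1}{8 \cdot 2} \left(-4\right)^{2} - 73\right)^{2} = \left(\frac{1}{8} \cdot \frac{1}{2} \cdot 16 - 73\right)^{2} = \left(\frac{1}{16} \cdot 16 - 73\right)^{2} = \left(1 - 73\right)^{2} = \left(-72\right)^{2} = 5184$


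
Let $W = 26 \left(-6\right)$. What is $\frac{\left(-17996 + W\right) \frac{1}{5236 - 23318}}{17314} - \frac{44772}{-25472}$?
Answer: $\frac{876081916825}{498410222816} \approx 1.7578$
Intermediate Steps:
$W = -156$
$\frac{\left(-17996 + W\right) \frac{1}{5236 - 23318}}{17314} - \frac{44772}{-25472} = \frac{\left(-17996 - 156\right) \frac{1}{5236 - 23318}}{17314} - \frac{44772}{-25472} = - \frac{18152}{-18082} \cdot \frac{1}{17314} - - \frac{11193}{6368} = \left(-18152\right) \left(- \frac{1}{18082}\right) \frac{1}{17314} + \frac{11193}{6368} = \frac{9076}{9041} \cdot \frac{1}{17314} + \frac{11193}{6368} = \frac{4538}{78267937} + \frac{11193}{6368} = \frac{876081916825}{498410222816}$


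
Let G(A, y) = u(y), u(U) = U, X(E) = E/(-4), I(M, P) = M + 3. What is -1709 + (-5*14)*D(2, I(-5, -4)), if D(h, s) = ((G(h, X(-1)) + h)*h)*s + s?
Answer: -939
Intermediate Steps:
I(M, P) = 3 + M
X(E) = -E/4 (X(E) = E*(-¼) = -E/4)
G(A, y) = y
D(h, s) = s + h*s*(¼ + h) (D(h, s) = ((-¼*(-1) + h)*h)*s + s = ((¼ + h)*h)*s + s = (h*(¼ + h))*s + s = h*s*(¼ + h) + s = s + h*s*(¼ + h))
-1709 + (-5*14)*D(2, I(-5, -4)) = -1709 + (-5*14)*((3 - 5)*(4 + 2 + 4*2²)/4) = -1709 - 35*(-2)*(4 + 2 + 4*4)/2 = -1709 - 35*(-2)*(4 + 2 + 16)/2 = -1709 - 35*(-2)*22/2 = -1709 - 70*(-11) = -1709 + 770 = -939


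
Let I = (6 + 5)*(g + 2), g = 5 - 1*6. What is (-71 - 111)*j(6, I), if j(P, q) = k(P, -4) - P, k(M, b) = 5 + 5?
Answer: -728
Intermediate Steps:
g = -1 (g = 5 - 6 = -1)
k(M, b) = 10
I = 11 (I = (6 + 5)*(-1 + 2) = 11*1 = 11)
j(P, q) = 10 - P
(-71 - 111)*j(6, I) = (-71 - 111)*(10 - 1*6) = -182*(10 - 6) = -182*4 = -728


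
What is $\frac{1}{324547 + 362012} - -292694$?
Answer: $\frac{200951699947}{686559} \approx 2.9269 \cdot 10^{5}$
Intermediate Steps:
$\frac{1}{324547 + 362012} - -292694 = \frac{1}{686559} + 292694 = \frac{200951699947}{686559}$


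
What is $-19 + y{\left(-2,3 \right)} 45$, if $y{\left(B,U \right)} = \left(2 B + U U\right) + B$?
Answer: $116$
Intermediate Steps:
$y{\left(B,U \right)} = U^{2} + 3 B$ ($y{\left(B,U \right)} = \left(2 B + U^{2}\right) + B = \left(U^{2} + 2 B\right) + B = U^{2} + 3 B$)
$-19 + y{\left(-2,3 \right)} 45 = -19 + \left(3^{2} + 3 \left(-2\right)\right) 45 = -19 + \left(9 - 6\right) 45 = -19 + 3 \cdot 45 = -19 + 135 = 116$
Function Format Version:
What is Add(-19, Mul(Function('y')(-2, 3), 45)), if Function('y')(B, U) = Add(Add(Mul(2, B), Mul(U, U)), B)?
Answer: 116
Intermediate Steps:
Function('y')(B, U) = Add(Pow(U, 2), Mul(3, B)) (Function('y')(B, U) = Add(Add(Mul(2, B), Pow(U, 2)), B) = Add(Add(Pow(U, 2), Mul(2, B)), B) = Add(Pow(U, 2), Mul(3, B)))
Add(-19, Mul(Function('y')(-2, 3), 45)) = Add(-19, Mul(Add(Pow(3, 2), Mul(3, -2)), 45)) = Add(-19, Mul(Add(9, -6), 45)) = Add(-19, Mul(3, 45)) = Add(-19, 135) = 116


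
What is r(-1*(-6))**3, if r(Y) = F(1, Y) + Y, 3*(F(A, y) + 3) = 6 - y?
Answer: 27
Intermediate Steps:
F(A, y) = -1 - y/3 (F(A, y) = -3 + (6 - y)/3 = -3 + (2 - y/3) = -1 - y/3)
r(Y) = -1 + 2*Y/3 (r(Y) = (-1 - Y/3) + Y = -1 + 2*Y/3)
r(-1*(-6))**3 = (-1 + 2*(-1*(-6))/3)**3 = (-1 + (2/3)*6)**3 = (-1 + 4)**3 = 3**3 = 27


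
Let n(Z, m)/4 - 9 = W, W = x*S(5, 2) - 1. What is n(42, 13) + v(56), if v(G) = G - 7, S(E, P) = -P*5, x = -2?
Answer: 161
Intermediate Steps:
S(E, P) = -5*P
v(G) = -7 + G
W = 19 (W = -(-10)*2 - 1 = -2*(-10) - 1 = 20 - 1 = 19)
n(Z, m) = 112 (n(Z, m) = 36 + 4*19 = 36 + 76 = 112)
n(42, 13) + v(56) = 112 + (-7 + 56) = 112 + 49 = 161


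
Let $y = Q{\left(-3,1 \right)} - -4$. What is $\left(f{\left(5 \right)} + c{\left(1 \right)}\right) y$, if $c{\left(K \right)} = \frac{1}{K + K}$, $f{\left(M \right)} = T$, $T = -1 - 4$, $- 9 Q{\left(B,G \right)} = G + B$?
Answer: $-19$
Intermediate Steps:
$Q{\left(B,G \right)} = - \frac{B}{9} - \frac{G}{9}$ ($Q{\left(B,G \right)} = - \frac{G + B}{9} = - \frac{B + G}{9} = - \frac{B}{9} - \frac{G}{9}$)
$T = -5$
$f{\left(M \right)} = -5$
$y = \frac{38}{9}$ ($y = \left(\left(- \frac{1}{9}\right) \left(-3\right) - \frac{1}{9}\right) - -4 = \left(\frac{1}{3} - \frac{1}{9}\right) + 4 = \frac{2}{9} + 4 = \frac{38}{9} \approx 4.2222$)
$c{\left(K \right)} = \frac{1}{2 K}$
$\left(f{\left(5 \right)} + c{\left(1 \right)}\right) y = \left(-5 + \frac{1}{2 \cdot 1}\right) \frac{38}{9} = \left(-5 + \frac{1}{2} \cdot 1\right) \frac{38}{9} = \left(-5 + \frac{1}{2}\right) \frac{38}{9} = \left(- \frac{9}{2}\right) \frac{38}{9} = -19$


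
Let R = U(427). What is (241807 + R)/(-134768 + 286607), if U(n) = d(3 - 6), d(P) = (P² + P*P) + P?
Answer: 241822/151839 ≈ 1.5926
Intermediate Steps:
d(P) = P + 2*P² (d(P) = (P² + P²) + P = 2*P² + P = P + 2*P²)
U(n) = 15 (U(n) = (3 - 6)*(1 + 2*(3 - 6)) = -3*(1 + 2*(-3)) = -3*(1 - 6) = -3*(-5) = 15)
R = 15
(241807 + R)/(-134768 + 286607) = (241807 + 15)/(-134768 + 286607) = 241822/151839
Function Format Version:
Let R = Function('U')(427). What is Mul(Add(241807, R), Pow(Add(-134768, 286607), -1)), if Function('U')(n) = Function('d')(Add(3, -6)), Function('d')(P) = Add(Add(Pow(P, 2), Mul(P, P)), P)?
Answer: Rational(241822, 151839) ≈ 1.5926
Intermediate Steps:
Function('d')(P) = Add(P, Mul(2, Pow(P, 2))) (Function('d')(P) = Add(Add(Pow(P, 2), Pow(P, 2)), P) = Add(Mul(2, Pow(P, 2)), P) = Add(P, Mul(2, Pow(P, 2))))
Function('U')(n) = 15 (Function('U')(n) = Mul(Add(3, -6), Add(1, Mul(2, Add(3, -6)))) = Mul(-3, Add(1, Mul(2, -3))) = Mul(-3, Add(1, -6)) = Mul(-3, -5) = 15)
R = 15
Mul(Add(241807, R), Pow(Add(-134768, 286607), -1)) = Mul(Add(241807, 15), Pow(Add(-134768, 286607), -1)) = Mul(241822, Pow(151839, -1)) = Mul(241822, Rational(1, 151839)) = Rational(241822, 151839)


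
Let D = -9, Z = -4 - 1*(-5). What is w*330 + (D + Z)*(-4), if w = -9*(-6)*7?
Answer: 124772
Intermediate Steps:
w = 378 (w = 54*7 = 378)
Z = 1 (Z = -4 + 5 = 1)
w*330 + (D + Z)*(-4) = 378*330 + (-9 + 1)*(-4) = 124740 - 8*(-4) = 124740 + 32 = 124772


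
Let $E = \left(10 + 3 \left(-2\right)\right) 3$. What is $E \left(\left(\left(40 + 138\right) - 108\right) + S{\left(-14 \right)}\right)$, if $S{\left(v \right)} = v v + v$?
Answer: $3024$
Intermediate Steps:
$S{\left(v \right)} = v + v^{2}$ ($S{\left(v \right)} = v^{2} + v = v + v^{2}$)
$E = 12$ ($E = \left(10 - 6\right) 3 = 4 \cdot 3 = 12$)
$E \left(\left(\left(40 + 138\right) - 108\right) + S{\left(-14 \right)}\right) = 12 \left(\left(\left(40 + 138\right) - 108\right) - 14 \left(1 - 14\right)\right) = 12 \left(\left(178 - 108\right) - -182\right) = 12 \left(70 + 182\right) = 12 \cdot 252 = 3024$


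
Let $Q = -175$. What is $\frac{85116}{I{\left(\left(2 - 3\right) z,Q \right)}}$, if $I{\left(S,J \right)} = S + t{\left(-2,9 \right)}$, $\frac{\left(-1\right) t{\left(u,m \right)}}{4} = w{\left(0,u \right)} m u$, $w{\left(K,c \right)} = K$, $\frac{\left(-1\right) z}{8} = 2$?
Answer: $\frac{21279}{4} \approx 5319.8$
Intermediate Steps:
$z = -16$ ($z = \left(-8\right) 2 = -16$)
$t{\left(u,m \right)} = 0$ ($t{\left(u,m \right)} = - 4 \cdot 0 m u = - 4 \cdot 0 u = \left(-4\right) 0 = 0$)
$I{\left(S,J \right)} = S$ ($I{\left(S,J \right)} = S + 0 = S$)
$\frac{85116}{I{\left(\left(2 - 3\right) z,Q \right)}} = \frac{85116}{\left(2 - 3\right) \left(-16\right)} = \frac{85116}{\left(-1\right) \left(-16\right)} = \frac{85116}{16} = 85116 \cdot \frac{1}{16} = \frac{21279}{4}$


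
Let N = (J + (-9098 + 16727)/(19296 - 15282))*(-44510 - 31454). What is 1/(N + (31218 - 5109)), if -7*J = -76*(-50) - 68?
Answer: 669/27015153911 ≈ 2.4764e-8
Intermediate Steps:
J = -3732/7 (J = -(-76*(-50) - 68)/7 = -(3800 - 68)/7 = -1/7*3732 = -3732/7 ≈ -533.14)
N = 26997686990/669 (N = (-3732/7 + (-9098 + 16727)/(19296 - 15282))*(-44510 - 31454) = (-3732/7 + 7629/4014)*(-75964) = (-3732/7 + 7629*(1/4014))*(-75964) = (-3732/7 + 2543/1338)*(-75964) = -4975615/9366*(-75964) = 26997686990/669 ≈ 4.0355e+7)
1/(N + (31218 - 5109)) = 1/(26997686990/669 + (31218 - 5109)) = 1/(26997686990/669 + 26109) = 1/(27015153911/669) = 669/27015153911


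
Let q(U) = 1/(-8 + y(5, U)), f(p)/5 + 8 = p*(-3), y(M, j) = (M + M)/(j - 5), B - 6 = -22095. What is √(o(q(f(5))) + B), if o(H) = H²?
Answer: I*√207835257/97 ≈ 148.62*I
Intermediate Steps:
B = -22089 (B = 6 - 22095 = -22089)
y(M, j) = 2*M/(-5 + j) (y(M, j) = (2*M)/(-5 + j) = 2*M/(-5 + j))
f(p) = -40 - 15*p (f(p) = -40 + 5*(p*(-3)) = -40 + 5*(-3*p) = -40 - 15*p)
q(U) = 1/(-8 + 10/(-5 + U)) (q(U) = 1/(-8 + 2*5/(-5 + U)) = 1/(-8 + 10/(-5 + U)))
√(o(q(f(5))) + B) = √(((5 - (-40 - 15*5))/(2*(-25 + 4*(-40 - 15*5))))² - 22089) = √(((5 - (-40 - 75))/(2*(-25 + 4*(-40 - 75))))² - 22089) = √(((5 - 1*(-115))/(2*(-25 + 4*(-115))))² - 22089) = √(((5 + 115)/(2*(-25 - 460)))² - 22089) = √(((½)*120/(-485))² - 22089) = √(((½)*(-1/485)*120)² - 22089) = √((-12/97)² - 22089) = √(144/9409 - 22089) = √(-207835257/9409) = I*√207835257/97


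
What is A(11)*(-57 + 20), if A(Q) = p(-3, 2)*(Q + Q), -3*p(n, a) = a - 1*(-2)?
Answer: 3256/3 ≈ 1085.3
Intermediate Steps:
p(n, a) = -⅔ - a/3 (p(n, a) = -(a - 1*(-2))/3 = -(a + 2)/3 = -(2 + a)/3 = -⅔ - a/3)
A(Q) = -8*Q/3 (A(Q) = (-⅔ - ⅓*2)*(Q + Q) = (-⅔ - ⅔)*(2*Q) = -8*Q/3)
A(11)*(-57 + 20) = (-8/3*11)*(-57 + 20) = -88/3*(-37) = 3256/3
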